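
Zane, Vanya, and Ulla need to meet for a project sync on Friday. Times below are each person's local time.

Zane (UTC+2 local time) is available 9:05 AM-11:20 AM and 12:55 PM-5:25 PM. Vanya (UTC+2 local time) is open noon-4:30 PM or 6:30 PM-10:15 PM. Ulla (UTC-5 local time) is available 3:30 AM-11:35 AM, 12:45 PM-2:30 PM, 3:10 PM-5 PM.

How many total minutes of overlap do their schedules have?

215

Zane in UTC: 07:05-09:20, 10:55-15:25 (subtract 2h to convert from UTC+2).
Vanya in UTC: 10:00-14:30, 16:30-20:15 (subtract 2h to convert from UTC+2).
Ulla in UTC: 08:30-16:35, 17:45-19:30, 20:10-22:00 (add 5h to convert from UTC-5).
Zane ∩ Vanya: 10:55-14:30.
Zane ∩ Vanya ∩ Ulla: 10:55-14:30.
That's a single block of 215 minutes.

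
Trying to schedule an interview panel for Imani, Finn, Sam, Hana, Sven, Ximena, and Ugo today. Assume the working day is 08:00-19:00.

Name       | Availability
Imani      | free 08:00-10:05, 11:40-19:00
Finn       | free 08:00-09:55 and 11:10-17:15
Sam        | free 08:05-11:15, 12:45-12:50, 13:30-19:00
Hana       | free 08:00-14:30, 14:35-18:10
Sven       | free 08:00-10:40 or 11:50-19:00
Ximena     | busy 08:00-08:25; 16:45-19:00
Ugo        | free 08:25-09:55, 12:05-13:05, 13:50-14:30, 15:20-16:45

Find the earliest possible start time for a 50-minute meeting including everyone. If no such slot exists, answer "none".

08:25

Imani free: 08:00-10:05, 11:40-19:00.
Finn free: 08:00-09:55, 11:10-17:15.
Sam free: 08:05-11:15, 12:45-12:50, 13:30-19:00.
Hana free: 08:00-14:30, 14:35-18:10.
Sven free: 08:00-10:40, 11:50-19:00.
Ximena free: 08:25-16:45 (invert busy blocks within the working day).
Ugo free: 08:25-09:55, 12:05-13:05, 13:50-14:30, 15:20-16:45.
Imani ∩ Finn: 08:00-09:55, 11:40-17:15.
Imani ∩ Finn ∩ Sam: 08:05-09:55, 12:45-12:50, 13:30-17:15.
Imani ∩ Finn ∩ Sam ∩ Hana: 08:05-09:55, 12:45-12:50, 13:30-14:30, 14:35-17:15.
Imani ∩ Finn ∩ Sam ∩ Hana ∩ Sven: 08:05-09:55, 12:45-12:50, 13:30-14:30, 14:35-17:15.
Imani ∩ Finn ∩ Sam ∩ Hana ∩ Sven ∩ Ximena: 08:25-09:55, 12:45-12:50, 13:30-14:30, 14:35-16:45.
Imani ∩ Finn ∩ Sam ∩ Hana ∩ Sven ∩ Ximena ∩ Ugo: 08:25-09:55, 12:45-12:50, 13:50-14:30, 15:20-16:45.
The first common window of at least 50 minutes is 08:25-09:55, so the earliest start is 08:25.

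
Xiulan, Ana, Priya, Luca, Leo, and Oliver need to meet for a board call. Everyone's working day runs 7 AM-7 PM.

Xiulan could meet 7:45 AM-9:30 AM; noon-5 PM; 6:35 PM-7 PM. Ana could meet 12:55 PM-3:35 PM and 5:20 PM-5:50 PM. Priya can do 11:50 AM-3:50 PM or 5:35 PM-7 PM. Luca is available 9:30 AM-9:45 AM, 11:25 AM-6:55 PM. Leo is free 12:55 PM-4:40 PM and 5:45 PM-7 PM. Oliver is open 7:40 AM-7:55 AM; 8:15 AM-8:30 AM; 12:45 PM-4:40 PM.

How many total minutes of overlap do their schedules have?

Xiulan ∩ Ana: 12:55-15:35.
Xiulan ∩ Ana ∩ Priya: 12:55-15:35.
Xiulan ∩ Ana ∩ Priya ∩ Luca: 12:55-15:35.
Xiulan ∩ Ana ∩ Priya ∩ Luca ∩ Leo: 12:55-15:35.
Xiulan ∩ Ana ∩ Priya ∩ Luca ∩ Leo ∩ Oliver: 12:55-15:35.
So the common availability across everyone is 12:55-15:35.
That's a single block of 160 minutes.

160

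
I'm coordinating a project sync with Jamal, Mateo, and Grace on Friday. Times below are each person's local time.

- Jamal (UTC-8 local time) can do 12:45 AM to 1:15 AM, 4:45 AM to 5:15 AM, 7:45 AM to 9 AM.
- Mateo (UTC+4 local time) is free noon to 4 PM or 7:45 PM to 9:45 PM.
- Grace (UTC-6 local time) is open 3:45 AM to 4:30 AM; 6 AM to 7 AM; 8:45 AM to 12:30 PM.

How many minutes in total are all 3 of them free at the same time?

Jamal in UTC: 08:45-09:15, 12:45-13:15, 15:45-17:00 (add 8h to convert from UTC-8).
Mateo in UTC: 08:00-12:00, 15:45-17:45 (subtract 4h to convert from UTC+4).
Grace in UTC: 09:45-10:30, 12:00-13:00, 14:45-18:30 (add 6h to convert from UTC-6).
Jamal ∩ Mateo: 08:45-09:15, 15:45-17:00.
Jamal ∩ Mateo ∩ Grace: 15:45-17:00.
That's a single block of 75 minutes.

75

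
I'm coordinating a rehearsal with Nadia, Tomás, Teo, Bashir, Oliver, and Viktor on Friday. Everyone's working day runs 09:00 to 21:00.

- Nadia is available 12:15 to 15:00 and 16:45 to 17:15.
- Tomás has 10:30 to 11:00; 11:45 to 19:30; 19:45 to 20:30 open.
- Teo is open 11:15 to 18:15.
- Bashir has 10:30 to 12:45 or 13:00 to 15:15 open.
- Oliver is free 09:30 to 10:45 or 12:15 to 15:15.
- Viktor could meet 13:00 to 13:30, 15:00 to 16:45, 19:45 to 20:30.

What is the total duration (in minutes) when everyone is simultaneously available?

Nadia ∩ Tomás: 12:15-15:00, 16:45-17:15.
Nadia ∩ Tomás ∩ Teo: 12:15-15:00, 16:45-17:15.
Nadia ∩ Tomás ∩ Teo ∩ Bashir: 12:15-12:45, 13:00-15:00.
Nadia ∩ Tomás ∩ Teo ∩ Bashir ∩ Oliver: 12:15-12:45, 13:00-15:00.
Nadia ∩ Tomás ∩ Teo ∩ Bashir ∩ Oliver ∩ Viktor: 13:00-13:30.
So the common availability across everyone is 13:00-13:30.
That's a single block of 30 minutes.

30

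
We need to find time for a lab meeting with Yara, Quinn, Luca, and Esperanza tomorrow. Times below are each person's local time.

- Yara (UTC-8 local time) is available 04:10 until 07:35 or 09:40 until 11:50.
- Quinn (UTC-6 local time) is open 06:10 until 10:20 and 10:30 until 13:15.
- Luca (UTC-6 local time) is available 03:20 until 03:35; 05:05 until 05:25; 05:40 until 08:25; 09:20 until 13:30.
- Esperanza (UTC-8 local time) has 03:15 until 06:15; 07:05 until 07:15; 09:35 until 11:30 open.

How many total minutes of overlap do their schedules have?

Yara in UTC: 12:10-15:35, 17:40-19:50 (add 8h to convert from UTC-8).
Quinn in UTC: 12:10-16:20, 16:30-19:15 (add 6h to convert from UTC-6).
Luca in UTC: 09:20-09:35, 11:05-11:25, 11:40-14:25, 15:20-19:30 (add 6h to convert from UTC-6).
Esperanza in UTC: 11:15-14:15, 15:05-15:15, 17:35-19:30 (add 8h to convert from UTC-8).
Yara ∩ Quinn: 12:10-15:35, 17:40-19:15.
Yara ∩ Quinn ∩ Luca: 12:10-14:25, 15:20-15:35, 17:40-19:15.
Yara ∩ Quinn ∩ Luca ∩ Esperanza: 12:10-14:15, 17:40-19:15.
Summing the common windows: 125 + 95 = 220 minutes.

220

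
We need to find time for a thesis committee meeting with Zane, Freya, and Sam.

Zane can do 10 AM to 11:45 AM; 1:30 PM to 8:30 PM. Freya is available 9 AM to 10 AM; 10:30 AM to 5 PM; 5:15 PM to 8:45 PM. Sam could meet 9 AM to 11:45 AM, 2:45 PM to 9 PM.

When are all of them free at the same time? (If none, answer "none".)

Zane ∩ Freya: 10:30-11:45, 13:30-17:00, 17:15-20:30.
Zane ∩ Freya ∩ Sam: 10:30-11:45, 14:45-17:00, 17:15-20:30.

10:30-11:45, 14:45-17:00, 17:15-20:30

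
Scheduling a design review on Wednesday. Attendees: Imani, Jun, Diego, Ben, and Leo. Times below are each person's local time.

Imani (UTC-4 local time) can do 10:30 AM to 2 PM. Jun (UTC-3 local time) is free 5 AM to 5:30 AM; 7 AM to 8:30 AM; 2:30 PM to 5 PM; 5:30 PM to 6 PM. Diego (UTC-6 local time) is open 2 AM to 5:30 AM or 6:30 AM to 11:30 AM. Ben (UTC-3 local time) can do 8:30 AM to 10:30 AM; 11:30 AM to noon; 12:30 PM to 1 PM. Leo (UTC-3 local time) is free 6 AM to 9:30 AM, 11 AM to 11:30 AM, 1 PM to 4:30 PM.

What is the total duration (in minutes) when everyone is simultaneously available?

0

Imani in UTC: 14:30-18:00 (add 4h to convert from UTC-4).
Jun in UTC: 08:00-08:30, 10:00-11:30, 17:30-20:00, 20:30-21:00 (add 3h to convert from UTC-3).
Diego in UTC: 08:00-11:30, 12:30-17:30 (add 6h to convert from UTC-6).
Ben in UTC: 11:30-13:30, 14:30-15:00, 15:30-16:00 (add 3h to convert from UTC-3).
Leo in UTC: 09:00-12:30, 14:00-14:30, 16:00-19:30 (add 3h to convert from UTC-3).
Imani ∩ Jun: 17:30-18:00.
Imani ∩ Jun ∩ Diego: ∅.
Imani ∩ Jun ∩ Diego ∩ Ben: ∅.
Imani ∩ Jun ∩ Diego ∩ Ben ∩ Leo: ∅.
There is no time when everyone is free.
There is no common window, so the total is 0 minutes.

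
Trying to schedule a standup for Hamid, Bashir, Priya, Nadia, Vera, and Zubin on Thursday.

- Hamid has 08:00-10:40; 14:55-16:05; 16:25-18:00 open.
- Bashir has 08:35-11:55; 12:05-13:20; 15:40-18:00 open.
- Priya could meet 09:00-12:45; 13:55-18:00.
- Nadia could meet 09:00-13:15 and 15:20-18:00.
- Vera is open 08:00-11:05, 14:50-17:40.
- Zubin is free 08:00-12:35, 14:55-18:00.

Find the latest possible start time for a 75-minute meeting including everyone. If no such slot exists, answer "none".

16:25

Hamid ∩ Bashir: 08:35-10:40, 15:40-16:05, 16:25-18:00.
Hamid ∩ Bashir ∩ Priya: 09:00-10:40, 15:40-16:05, 16:25-18:00.
Hamid ∩ Bashir ∩ Priya ∩ Nadia: 09:00-10:40, 15:40-16:05, 16:25-18:00.
Hamid ∩ Bashir ∩ Priya ∩ Nadia ∩ Vera: 09:00-10:40, 15:40-16:05, 16:25-17:40.
Hamid ∩ Bashir ∩ Priya ∩ Nadia ∩ Vera ∩ Zubin: 09:00-10:40, 15:40-16:05, 16:25-17:40.
The last common window of at least 75 minutes is 16:25-17:40; a 75-minute meeting can start as late as 16:25 and still end by 17:40.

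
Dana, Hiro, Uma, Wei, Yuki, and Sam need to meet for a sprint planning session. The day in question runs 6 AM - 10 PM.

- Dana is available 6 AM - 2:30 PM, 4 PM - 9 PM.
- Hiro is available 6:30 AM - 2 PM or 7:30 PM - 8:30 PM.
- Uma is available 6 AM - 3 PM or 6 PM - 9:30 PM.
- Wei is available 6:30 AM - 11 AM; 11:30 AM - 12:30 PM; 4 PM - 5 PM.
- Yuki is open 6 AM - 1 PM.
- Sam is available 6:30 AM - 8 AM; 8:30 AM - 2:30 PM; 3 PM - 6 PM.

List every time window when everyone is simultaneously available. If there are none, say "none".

Dana ∩ Hiro: 06:30-14:00, 19:30-20:30.
Dana ∩ Hiro ∩ Uma: 06:30-14:00, 19:30-20:30.
Dana ∩ Hiro ∩ Uma ∩ Wei: 06:30-11:00, 11:30-12:30.
Dana ∩ Hiro ∩ Uma ∩ Wei ∩ Yuki: 06:30-11:00, 11:30-12:30.
Dana ∩ Hiro ∩ Uma ∩ Wei ∩ Yuki ∩ Sam: 06:30-08:00, 08:30-11:00, 11:30-12:30.

06:30-08:00, 08:30-11:00, 11:30-12:30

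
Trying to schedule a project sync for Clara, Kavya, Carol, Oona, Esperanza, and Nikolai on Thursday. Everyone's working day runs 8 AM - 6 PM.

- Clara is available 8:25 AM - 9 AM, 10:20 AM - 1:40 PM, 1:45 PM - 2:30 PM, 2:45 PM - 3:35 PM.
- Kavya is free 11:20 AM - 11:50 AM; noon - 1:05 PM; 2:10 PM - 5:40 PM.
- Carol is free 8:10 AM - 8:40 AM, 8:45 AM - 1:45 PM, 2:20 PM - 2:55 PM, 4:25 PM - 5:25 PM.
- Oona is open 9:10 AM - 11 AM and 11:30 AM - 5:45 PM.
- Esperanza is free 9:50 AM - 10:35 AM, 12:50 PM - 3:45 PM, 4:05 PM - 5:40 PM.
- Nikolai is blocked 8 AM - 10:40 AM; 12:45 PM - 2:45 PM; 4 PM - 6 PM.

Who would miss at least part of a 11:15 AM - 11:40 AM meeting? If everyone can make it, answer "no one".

Clara free: 08:25-09:00, 10:20-13:40, 13:45-14:30, 14:45-15:35.
Kavya free: 11:20-11:50, 12:00-13:05, 14:10-17:40.
Carol free: 08:10-08:40, 08:45-13:45, 14:20-14:55, 16:25-17:25.
Oona free: 09:10-11:00, 11:30-17:45.
Esperanza free: 09:50-10:35, 12:50-15:45, 16:05-17:40.
Nikolai free: 10:40-12:45, 14:45-16:00 (invert busy blocks within the working day).
Clara: free for 11:15-11:40. Kavya: not fully free for 11:15-11:40. Carol: free for 11:15-11:40. Oona: not fully free for 11:15-11:40. Esperanza: not fully free for 11:15-11:40. Nikolai: free for 11:15-11:40.

Esperanza, Kavya, Oona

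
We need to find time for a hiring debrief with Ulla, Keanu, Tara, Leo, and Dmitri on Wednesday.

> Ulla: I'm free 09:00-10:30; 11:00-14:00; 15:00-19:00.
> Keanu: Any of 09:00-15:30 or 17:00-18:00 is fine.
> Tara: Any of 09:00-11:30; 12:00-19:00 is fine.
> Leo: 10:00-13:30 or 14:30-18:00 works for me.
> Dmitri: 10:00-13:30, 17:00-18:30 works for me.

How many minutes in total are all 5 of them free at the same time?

Ulla ∩ Keanu: 09:00-10:30, 11:00-14:00, 15:00-15:30, 17:00-18:00.
Ulla ∩ Keanu ∩ Tara: 09:00-10:30, 11:00-11:30, 12:00-14:00, 15:00-15:30, 17:00-18:00.
Ulla ∩ Keanu ∩ Tara ∩ Leo: 10:00-10:30, 11:00-11:30, 12:00-13:30, 15:00-15:30, 17:00-18:00.
Ulla ∩ Keanu ∩ Tara ∩ Leo ∩ Dmitri: 10:00-10:30, 11:00-11:30, 12:00-13:30, 17:00-18:00.
Summing the common windows: 30 + 30 + 90 + 60 = 210 minutes.

210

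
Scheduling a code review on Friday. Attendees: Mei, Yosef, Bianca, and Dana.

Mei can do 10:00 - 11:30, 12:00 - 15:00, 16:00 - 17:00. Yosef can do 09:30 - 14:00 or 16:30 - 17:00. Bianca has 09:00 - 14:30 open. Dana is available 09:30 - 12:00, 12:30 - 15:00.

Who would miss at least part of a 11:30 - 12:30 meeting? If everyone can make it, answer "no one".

Mei: not fully free for 11:30-12:30. Yosef: free for 11:30-12:30. Bianca: free for 11:30-12:30. Dana: not fully free for 11:30-12:30.

Dana, Mei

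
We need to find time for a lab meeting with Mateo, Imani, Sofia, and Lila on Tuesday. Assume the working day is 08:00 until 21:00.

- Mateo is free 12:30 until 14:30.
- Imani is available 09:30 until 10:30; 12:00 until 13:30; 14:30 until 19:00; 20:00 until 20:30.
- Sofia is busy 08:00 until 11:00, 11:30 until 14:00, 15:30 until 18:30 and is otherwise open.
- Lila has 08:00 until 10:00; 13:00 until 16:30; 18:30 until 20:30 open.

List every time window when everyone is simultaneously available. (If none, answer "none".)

Mateo free: 12:30-14:30.
Imani free: 09:30-10:30, 12:00-13:30, 14:30-19:00, 20:00-20:30.
Sofia free: 11:00-11:30, 14:00-15:30, 18:30-21:00 (invert busy blocks within the working day).
Lila free: 08:00-10:00, 13:00-16:30, 18:30-20:30.
Mateo ∩ Imani: 12:30-13:30.
Mateo ∩ Imani ∩ Sofia: ∅.
Mateo ∩ Imani ∩ Sofia ∩ Lila: ∅.
There is no time when everyone is free.

none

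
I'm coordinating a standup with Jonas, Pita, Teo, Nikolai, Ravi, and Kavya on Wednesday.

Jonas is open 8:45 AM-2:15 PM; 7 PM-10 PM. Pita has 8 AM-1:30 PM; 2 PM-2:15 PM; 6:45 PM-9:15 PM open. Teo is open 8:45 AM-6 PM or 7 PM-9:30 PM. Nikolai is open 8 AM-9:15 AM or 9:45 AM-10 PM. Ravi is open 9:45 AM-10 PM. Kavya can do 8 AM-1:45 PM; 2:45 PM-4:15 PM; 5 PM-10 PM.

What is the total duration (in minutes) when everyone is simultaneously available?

360

Jonas ∩ Pita: 08:45-13:30, 14:00-14:15, 19:00-21:15.
Jonas ∩ Pita ∩ Teo: 08:45-13:30, 14:00-14:15, 19:00-21:15.
Jonas ∩ Pita ∩ Teo ∩ Nikolai: 08:45-09:15, 09:45-13:30, 14:00-14:15, 19:00-21:15.
Jonas ∩ Pita ∩ Teo ∩ Nikolai ∩ Ravi: 09:45-13:30, 14:00-14:15, 19:00-21:15.
Jonas ∩ Pita ∩ Teo ∩ Nikolai ∩ Ravi ∩ Kavya: 09:45-13:30, 19:00-21:15.
Summing the common windows: 225 + 135 = 360 minutes.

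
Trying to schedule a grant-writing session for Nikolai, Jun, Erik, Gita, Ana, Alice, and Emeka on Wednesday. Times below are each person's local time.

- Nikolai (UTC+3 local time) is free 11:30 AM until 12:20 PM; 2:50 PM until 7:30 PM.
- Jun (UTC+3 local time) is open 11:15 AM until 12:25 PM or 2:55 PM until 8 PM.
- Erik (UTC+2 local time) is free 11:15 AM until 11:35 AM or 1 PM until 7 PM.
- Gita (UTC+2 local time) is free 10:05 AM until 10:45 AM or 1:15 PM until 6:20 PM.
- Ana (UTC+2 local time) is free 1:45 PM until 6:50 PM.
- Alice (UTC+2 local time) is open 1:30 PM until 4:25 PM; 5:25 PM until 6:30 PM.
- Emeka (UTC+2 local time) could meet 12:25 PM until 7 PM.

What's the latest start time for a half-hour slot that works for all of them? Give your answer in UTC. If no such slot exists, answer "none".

Nikolai in UTC: 08:30-09:20, 11:50-16:30 (subtract 3h to convert from UTC+3).
Jun in UTC: 08:15-09:25, 11:55-17:00 (subtract 3h to convert from UTC+3).
Erik in UTC: 09:15-09:35, 11:00-17:00 (subtract 2h to convert from UTC+2).
Gita in UTC: 08:05-08:45, 11:15-16:20 (subtract 2h to convert from UTC+2).
Ana in UTC: 11:45-16:50 (subtract 2h to convert from UTC+2).
Alice in UTC: 11:30-14:25, 15:25-16:30 (subtract 2h to convert from UTC+2).
Emeka in UTC: 10:25-17:00 (subtract 2h to convert from UTC+2).
Nikolai ∩ Jun: 08:30-09:20, 11:55-16:30.
Nikolai ∩ Jun ∩ Erik: 09:15-09:20, 11:55-16:30.
Nikolai ∩ Jun ∩ Erik ∩ Gita: 11:55-16:20.
Nikolai ∩ Jun ∩ Erik ∩ Gita ∩ Ana: 11:55-16:20.
Nikolai ∩ Jun ∩ Erik ∩ Gita ∩ Ana ∩ Alice: 11:55-14:25, 15:25-16:20.
Nikolai ∩ Jun ∩ Erik ∩ Gita ∩ Ana ∩ Alice ∩ Emeka: 11:55-14:25, 15:25-16:20.
The last common window of at least 30 minutes is 15:25-16:20; a 30-minute meeting can start as late as 15:50 and still end by 16:20.

15:50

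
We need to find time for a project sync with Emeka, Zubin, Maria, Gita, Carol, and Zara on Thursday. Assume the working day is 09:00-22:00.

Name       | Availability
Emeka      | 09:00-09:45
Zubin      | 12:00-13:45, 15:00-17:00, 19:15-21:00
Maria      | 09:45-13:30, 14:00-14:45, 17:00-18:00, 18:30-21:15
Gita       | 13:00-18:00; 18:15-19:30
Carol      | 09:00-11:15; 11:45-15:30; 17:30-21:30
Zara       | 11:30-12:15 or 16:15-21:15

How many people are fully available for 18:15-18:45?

3

Gita, Carol, and Zara can make the full 18:15-18:45 slot — that's 3.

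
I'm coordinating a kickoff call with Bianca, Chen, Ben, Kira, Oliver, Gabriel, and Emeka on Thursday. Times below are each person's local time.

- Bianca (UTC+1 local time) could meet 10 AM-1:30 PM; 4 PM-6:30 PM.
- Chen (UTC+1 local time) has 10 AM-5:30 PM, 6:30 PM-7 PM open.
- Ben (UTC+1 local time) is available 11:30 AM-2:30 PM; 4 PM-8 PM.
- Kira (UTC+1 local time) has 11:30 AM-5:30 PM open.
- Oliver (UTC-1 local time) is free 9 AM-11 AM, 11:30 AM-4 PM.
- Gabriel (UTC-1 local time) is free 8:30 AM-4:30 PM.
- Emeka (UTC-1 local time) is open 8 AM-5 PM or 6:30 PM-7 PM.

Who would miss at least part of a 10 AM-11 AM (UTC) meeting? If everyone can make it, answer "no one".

Ben, Kira

Bianca in UTC: 09:00-12:30, 15:00-17:30 (subtract 1h to convert from UTC+1).
Chen in UTC: 09:00-16:30, 17:30-18:00 (subtract 1h to convert from UTC+1).
Ben in UTC: 10:30-13:30, 15:00-19:00 (subtract 1h to convert from UTC+1).
Kira in UTC: 10:30-16:30 (subtract 1h to convert from UTC+1).
Oliver in UTC: 10:00-12:00, 12:30-17:00 (add 1h to convert from UTC-1).
Gabriel in UTC: 09:30-17:30 (add 1h to convert from UTC-1).
Emeka in UTC: 09:00-18:00, 19:30-20:00 (add 1h to convert from UTC-1).
Bianca: free for 10:00-11:00. Chen: free for 10:00-11:00. Ben: not fully free for 10:00-11:00. Kira: not fully free for 10:00-11:00. Oliver: free for 10:00-11:00. Gabriel: free for 10:00-11:00. Emeka: free for 10:00-11:00.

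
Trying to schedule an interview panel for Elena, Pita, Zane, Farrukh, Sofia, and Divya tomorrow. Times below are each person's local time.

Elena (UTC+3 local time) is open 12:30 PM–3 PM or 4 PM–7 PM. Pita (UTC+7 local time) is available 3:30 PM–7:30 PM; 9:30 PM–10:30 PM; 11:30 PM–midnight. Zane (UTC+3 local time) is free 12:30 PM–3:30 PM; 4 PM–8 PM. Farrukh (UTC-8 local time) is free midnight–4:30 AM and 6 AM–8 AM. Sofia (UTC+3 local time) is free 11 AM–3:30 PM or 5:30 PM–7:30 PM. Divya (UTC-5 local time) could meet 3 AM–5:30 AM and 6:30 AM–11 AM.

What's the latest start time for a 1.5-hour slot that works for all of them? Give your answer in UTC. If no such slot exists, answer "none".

none

Elena in UTC: 09:30-12:00, 13:00-16:00 (subtract 3h to convert from UTC+3).
Pita in UTC: 08:30-12:30, 14:30-15:30, 16:30-17:00 (subtract 7h to convert from UTC+7).
Zane in UTC: 09:30-12:30, 13:00-17:00 (subtract 3h to convert from UTC+3).
Farrukh in UTC: 08:00-12:30, 14:00-16:00 (add 8h to convert from UTC-8).
Sofia in UTC: 08:00-12:30, 14:30-16:30 (subtract 3h to convert from UTC+3).
Divya in UTC: 08:00-10:30, 11:30-16:00 (add 5h to convert from UTC-5).
Elena ∩ Pita: 09:30-12:00, 14:30-15:30.
Elena ∩ Pita ∩ Zane: 09:30-12:00, 14:30-15:30.
Elena ∩ Pita ∩ Zane ∩ Farrukh: 09:30-12:00, 14:30-15:30.
Elena ∩ Pita ∩ Zane ∩ Farrukh ∩ Sofia: 09:30-12:00, 14:30-15:30.
Elena ∩ Pita ∩ Zane ∩ Farrukh ∩ Sofia ∩ Divya: 09:30-10:30, 11:30-12:00, 14:30-15:30.
No common window is at least 90 minutes long.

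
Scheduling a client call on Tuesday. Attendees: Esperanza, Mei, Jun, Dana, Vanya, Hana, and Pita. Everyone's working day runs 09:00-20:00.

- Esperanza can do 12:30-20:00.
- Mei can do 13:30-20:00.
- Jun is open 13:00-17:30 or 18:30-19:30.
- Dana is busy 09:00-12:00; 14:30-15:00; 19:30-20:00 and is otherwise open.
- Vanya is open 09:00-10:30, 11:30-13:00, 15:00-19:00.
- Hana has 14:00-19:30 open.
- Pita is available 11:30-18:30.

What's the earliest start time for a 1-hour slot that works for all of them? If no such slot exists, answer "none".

Esperanza free: 12:30-20:00.
Mei free: 13:30-20:00.
Jun free: 13:00-17:30, 18:30-19:30.
Dana free: 12:00-14:30, 15:00-19:30 (invert busy blocks within the working day).
Vanya free: 09:00-10:30, 11:30-13:00, 15:00-19:00.
Hana free: 14:00-19:30.
Pita free: 11:30-18:30.
Esperanza ∩ Mei: 13:30-20:00.
Esperanza ∩ Mei ∩ Jun: 13:30-17:30, 18:30-19:30.
Esperanza ∩ Mei ∩ Jun ∩ Dana: 13:30-14:30, 15:00-17:30, 18:30-19:30.
Esperanza ∩ Mei ∩ Jun ∩ Dana ∩ Vanya: 15:00-17:30, 18:30-19:00.
Esperanza ∩ Mei ∩ Jun ∩ Dana ∩ Vanya ∩ Hana: 15:00-17:30, 18:30-19:00.
Esperanza ∩ Mei ∩ Jun ∩ Dana ∩ Vanya ∩ Hana ∩ Pita: 15:00-17:30.
The first common window of at least 60 minutes is 15:00-17:30, so the earliest start is 15:00.

15:00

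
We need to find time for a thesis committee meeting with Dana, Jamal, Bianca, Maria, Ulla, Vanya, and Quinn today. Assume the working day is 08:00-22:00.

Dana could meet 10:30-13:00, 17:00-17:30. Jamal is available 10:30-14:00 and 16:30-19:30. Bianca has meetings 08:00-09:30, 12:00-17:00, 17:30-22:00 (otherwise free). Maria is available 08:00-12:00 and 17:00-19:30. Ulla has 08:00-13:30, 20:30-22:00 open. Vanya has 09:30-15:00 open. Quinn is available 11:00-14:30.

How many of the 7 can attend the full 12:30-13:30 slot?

4

Dana free: 10:30-13:00, 17:00-17:30.
Jamal free: 10:30-14:00, 16:30-19:30.
Bianca free: 09:30-12:00, 17:00-17:30 (invert busy blocks within the working day).
Maria free: 08:00-12:00, 17:00-19:30.
Ulla free: 08:00-13:30, 20:30-22:00.
Vanya free: 09:30-15:00.
Quinn free: 11:00-14:30.
Jamal, Ulla, Vanya, and Quinn can make the full 12:30-13:30 slot — that's 4.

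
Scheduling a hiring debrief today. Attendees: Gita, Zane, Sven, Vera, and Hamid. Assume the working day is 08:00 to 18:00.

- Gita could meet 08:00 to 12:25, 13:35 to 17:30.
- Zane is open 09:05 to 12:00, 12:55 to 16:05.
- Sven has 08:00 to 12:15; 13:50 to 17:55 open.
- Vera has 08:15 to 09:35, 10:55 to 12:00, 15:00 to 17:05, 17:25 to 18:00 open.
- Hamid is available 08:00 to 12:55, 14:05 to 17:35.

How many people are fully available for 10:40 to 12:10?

3

Gita, Sven, and Hamid can make the full 10:40-12:10 slot — that's 3.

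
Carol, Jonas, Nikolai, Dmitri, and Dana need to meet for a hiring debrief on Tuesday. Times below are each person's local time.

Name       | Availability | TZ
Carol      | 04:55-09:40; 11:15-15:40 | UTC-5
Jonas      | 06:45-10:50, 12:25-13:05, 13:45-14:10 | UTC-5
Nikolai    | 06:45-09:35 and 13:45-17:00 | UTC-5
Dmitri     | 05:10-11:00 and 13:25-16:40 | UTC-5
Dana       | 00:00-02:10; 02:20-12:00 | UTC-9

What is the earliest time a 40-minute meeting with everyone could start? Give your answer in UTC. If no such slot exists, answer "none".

11:45

Carol in UTC: 09:55-14:40, 16:15-20:40 (add 5h to convert from UTC-5).
Jonas in UTC: 11:45-15:50, 17:25-18:05, 18:45-19:10 (add 5h to convert from UTC-5).
Nikolai in UTC: 11:45-14:35, 18:45-22:00 (add 5h to convert from UTC-5).
Dmitri in UTC: 10:10-16:00, 18:25-21:40 (add 5h to convert from UTC-5).
Dana in UTC: 09:00-11:10, 11:20-21:00 (add 9h to convert from UTC-9).
Carol ∩ Jonas: 11:45-14:40, 17:25-18:05, 18:45-19:10.
Carol ∩ Jonas ∩ Nikolai: 11:45-14:35, 18:45-19:10.
Carol ∩ Jonas ∩ Nikolai ∩ Dmitri: 11:45-14:35, 18:45-19:10.
Carol ∩ Jonas ∩ Nikolai ∩ Dmitri ∩ Dana: 11:45-14:35, 18:45-19:10.
So the common availability across everyone is 11:45-14:35, 18:45-19:10.
The first common window of at least 40 minutes is 11:45-14:35, so the earliest start is 11:45.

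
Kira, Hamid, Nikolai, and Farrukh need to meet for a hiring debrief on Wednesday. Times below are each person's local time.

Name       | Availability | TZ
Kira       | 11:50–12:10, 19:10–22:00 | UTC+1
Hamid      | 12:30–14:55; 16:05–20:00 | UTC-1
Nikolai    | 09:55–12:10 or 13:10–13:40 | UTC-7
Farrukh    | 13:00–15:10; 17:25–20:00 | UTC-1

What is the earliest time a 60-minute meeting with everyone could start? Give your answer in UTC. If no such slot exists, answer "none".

none

Kira in UTC: 10:50-11:10, 18:10-21:00 (subtract 1h to convert from UTC+1).
Hamid in UTC: 13:30-15:55, 17:05-21:00 (add 1h to convert from UTC-1).
Nikolai in UTC: 16:55-19:10, 20:10-20:40 (add 7h to convert from UTC-7).
Farrukh in UTC: 14:00-16:10, 18:25-21:00 (add 1h to convert from UTC-1).
Kira ∩ Hamid: 18:10-21:00.
Kira ∩ Hamid ∩ Nikolai: 18:10-19:10, 20:10-20:40.
Kira ∩ Hamid ∩ Nikolai ∩ Farrukh: 18:25-19:10, 20:10-20:40.
No common window is at least 60 minutes long.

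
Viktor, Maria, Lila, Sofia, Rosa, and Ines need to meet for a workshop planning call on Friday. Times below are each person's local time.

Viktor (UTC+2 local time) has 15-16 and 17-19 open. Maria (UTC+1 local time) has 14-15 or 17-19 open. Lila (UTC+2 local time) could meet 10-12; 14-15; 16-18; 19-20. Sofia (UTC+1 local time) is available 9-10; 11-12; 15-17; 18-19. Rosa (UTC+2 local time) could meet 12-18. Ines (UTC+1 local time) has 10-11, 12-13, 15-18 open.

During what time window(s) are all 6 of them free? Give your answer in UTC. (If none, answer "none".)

none

Viktor in UTC: 13:00-14:00, 15:00-17:00 (subtract 2h to convert from UTC+2).
Maria in UTC: 13:00-14:00, 16:00-18:00 (subtract 1h to convert from UTC+1).
Lila in UTC: 08:00-10:00, 12:00-13:00, 14:00-16:00, 17:00-18:00 (subtract 2h to convert from UTC+2).
Sofia in UTC: 08:00-09:00, 10:00-11:00, 14:00-16:00, 17:00-18:00 (subtract 1h to convert from UTC+1).
Rosa in UTC: 10:00-16:00 (subtract 2h to convert from UTC+2).
Ines in UTC: 09:00-10:00, 11:00-12:00, 14:00-17:00 (subtract 1h to convert from UTC+1).
Viktor ∩ Maria: 13:00-14:00, 16:00-17:00.
Viktor ∩ Maria ∩ Lila: ∅.
Viktor ∩ Maria ∩ Lila ∩ Sofia: ∅.
Viktor ∩ Maria ∩ Lila ∩ Sofia ∩ Rosa: ∅.
Viktor ∩ Maria ∩ Lila ∩ Sofia ∩ Rosa ∩ Ines: ∅.
There is no time when everyone is free.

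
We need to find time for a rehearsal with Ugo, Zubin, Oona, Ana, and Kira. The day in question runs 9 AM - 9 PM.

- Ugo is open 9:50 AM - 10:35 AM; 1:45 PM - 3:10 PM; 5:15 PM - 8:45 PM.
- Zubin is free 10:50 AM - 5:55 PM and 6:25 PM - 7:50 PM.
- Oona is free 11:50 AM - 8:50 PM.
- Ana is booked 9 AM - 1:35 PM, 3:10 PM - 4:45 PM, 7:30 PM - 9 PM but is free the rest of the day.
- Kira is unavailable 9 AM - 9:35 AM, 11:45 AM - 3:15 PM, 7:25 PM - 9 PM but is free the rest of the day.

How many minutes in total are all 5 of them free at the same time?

Ugo free: 09:50-10:35, 13:45-15:10, 17:15-20:45.
Zubin free: 10:50-17:55, 18:25-19:50.
Oona free: 11:50-20:50.
Ana free: 13:35-15:10, 16:45-19:30 (invert busy blocks within the working day).
Kira free: 09:35-11:45, 15:15-19:25 (invert busy blocks within the working day).
Ugo ∩ Zubin: 13:45-15:10, 17:15-17:55, 18:25-19:50.
Ugo ∩ Zubin ∩ Oona: 13:45-15:10, 17:15-17:55, 18:25-19:50.
Ugo ∩ Zubin ∩ Oona ∩ Ana: 13:45-15:10, 17:15-17:55, 18:25-19:30.
Ugo ∩ Zubin ∩ Oona ∩ Ana ∩ Kira: 17:15-17:55, 18:25-19:25.
Summing the common windows: 40 + 60 = 100 minutes.

100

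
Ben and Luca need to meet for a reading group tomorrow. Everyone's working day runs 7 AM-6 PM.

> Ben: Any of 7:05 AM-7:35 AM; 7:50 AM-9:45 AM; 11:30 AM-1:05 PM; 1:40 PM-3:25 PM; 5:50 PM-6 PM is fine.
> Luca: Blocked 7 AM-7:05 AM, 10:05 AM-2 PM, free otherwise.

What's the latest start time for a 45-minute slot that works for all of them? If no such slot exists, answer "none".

14:40

Ben free: 07:05-07:35, 07:50-09:45, 11:30-13:05, 13:40-15:25, 17:50-18:00.
Luca free: 07:05-10:05, 14:00-18:00 (invert busy blocks within the working day).
Ben ∩ Luca: 07:05-07:35, 07:50-09:45, 14:00-15:25, 17:50-18:00.
The last common window of at least 45 minutes is 14:00-15:25; a 45-minute meeting can start as late as 14:40 and still end by 15:25.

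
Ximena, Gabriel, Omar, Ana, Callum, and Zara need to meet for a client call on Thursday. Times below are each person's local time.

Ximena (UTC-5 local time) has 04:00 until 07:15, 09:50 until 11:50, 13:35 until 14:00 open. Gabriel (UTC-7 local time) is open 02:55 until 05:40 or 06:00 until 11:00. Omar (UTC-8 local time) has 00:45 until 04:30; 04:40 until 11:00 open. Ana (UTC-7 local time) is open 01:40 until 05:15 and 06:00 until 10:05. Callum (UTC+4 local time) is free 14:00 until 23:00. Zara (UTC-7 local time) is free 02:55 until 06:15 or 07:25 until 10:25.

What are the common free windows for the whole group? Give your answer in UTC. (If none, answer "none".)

Ximena in UTC: 09:00-12:15, 14:50-16:50, 18:35-19:00 (add 5h to convert from UTC-5).
Gabriel in UTC: 09:55-12:40, 13:00-18:00 (add 7h to convert from UTC-7).
Omar in UTC: 08:45-12:30, 12:40-19:00 (add 8h to convert from UTC-8).
Ana in UTC: 08:40-12:15, 13:00-17:05 (add 7h to convert from UTC-7).
Callum in UTC: 10:00-19:00 (subtract 4h to convert from UTC+4).
Zara in UTC: 09:55-13:15, 14:25-17:25 (add 7h to convert from UTC-7).
Ximena ∩ Gabriel: 09:55-12:15, 14:50-16:50.
Ximena ∩ Gabriel ∩ Omar: 09:55-12:15, 14:50-16:50.
Ximena ∩ Gabriel ∩ Omar ∩ Ana: 09:55-12:15, 14:50-16:50.
Ximena ∩ Gabriel ∩ Omar ∩ Ana ∩ Callum: 10:00-12:15, 14:50-16:50.
Ximena ∩ Gabriel ∩ Omar ∩ Ana ∩ Callum ∩ Zara: 10:00-12:15, 14:50-16:50.

10:00-12:15, 14:50-16:50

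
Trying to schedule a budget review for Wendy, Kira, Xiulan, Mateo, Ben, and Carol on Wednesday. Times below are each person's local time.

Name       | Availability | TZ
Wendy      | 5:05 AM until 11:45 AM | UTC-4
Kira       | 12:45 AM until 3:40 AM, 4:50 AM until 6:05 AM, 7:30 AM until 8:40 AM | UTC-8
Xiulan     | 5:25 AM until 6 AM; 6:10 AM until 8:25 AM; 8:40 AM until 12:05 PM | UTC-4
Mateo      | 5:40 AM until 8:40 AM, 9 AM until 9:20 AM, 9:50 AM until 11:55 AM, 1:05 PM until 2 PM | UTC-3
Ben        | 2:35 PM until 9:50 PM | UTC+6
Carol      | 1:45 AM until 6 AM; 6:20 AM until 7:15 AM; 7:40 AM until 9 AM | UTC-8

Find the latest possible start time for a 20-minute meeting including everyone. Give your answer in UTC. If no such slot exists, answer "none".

13:40

Wendy in UTC: 09:05-15:45 (add 4h to convert from UTC-4).
Kira in UTC: 08:45-11:40, 12:50-14:05, 15:30-16:40 (add 8h to convert from UTC-8).
Xiulan in UTC: 09:25-10:00, 10:10-12:25, 12:40-16:05 (add 4h to convert from UTC-4).
Mateo in UTC: 08:40-11:40, 12:00-12:20, 12:50-14:55, 16:05-17:00 (add 3h to convert from UTC-3).
Ben in UTC: 08:35-15:50 (subtract 6h to convert from UTC+6).
Carol in UTC: 09:45-14:00, 14:20-15:15, 15:40-17:00 (add 8h to convert from UTC-8).
Wendy ∩ Kira: 09:05-11:40, 12:50-14:05, 15:30-15:45.
Wendy ∩ Kira ∩ Xiulan: 09:25-10:00, 10:10-11:40, 12:50-14:05, 15:30-15:45.
Wendy ∩ Kira ∩ Xiulan ∩ Mateo: 09:25-10:00, 10:10-11:40, 12:50-14:05.
Wendy ∩ Kira ∩ Xiulan ∩ Mateo ∩ Ben: 09:25-10:00, 10:10-11:40, 12:50-14:05.
Wendy ∩ Kira ∩ Xiulan ∩ Mateo ∩ Ben ∩ Carol: 09:45-10:00, 10:10-11:40, 12:50-14:00.
The last common window of at least 20 minutes is 12:50-14:00; a 20-minute meeting can start as late as 13:40 and still end by 14:00.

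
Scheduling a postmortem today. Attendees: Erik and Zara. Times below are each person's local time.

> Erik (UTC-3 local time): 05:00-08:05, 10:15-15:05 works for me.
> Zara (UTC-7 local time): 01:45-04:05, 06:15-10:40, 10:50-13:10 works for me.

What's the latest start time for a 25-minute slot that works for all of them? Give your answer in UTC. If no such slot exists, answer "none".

Erik in UTC: 08:00-11:05, 13:15-18:05 (add 3h to convert from UTC-3).
Zara in UTC: 08:45-11:05, 13:15-17:40, 17:50-20:10 (add 7h to convert from UTC-7).
Erik ∩ Zara: 08:45-11:05, 13:15-17:40, 17:50-18:05.
Those are the intersection windows.
The last common window of at least 25 minutes is 13:15-17:40; a 25-minute meeting can start as late as 17:15 and still end by 17:40.

17:15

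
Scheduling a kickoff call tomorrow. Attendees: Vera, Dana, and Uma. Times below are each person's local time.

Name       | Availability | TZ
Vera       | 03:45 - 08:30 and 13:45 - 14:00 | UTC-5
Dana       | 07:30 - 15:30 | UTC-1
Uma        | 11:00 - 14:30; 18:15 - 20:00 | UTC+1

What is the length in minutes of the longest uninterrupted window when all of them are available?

210

Vera in UTC: 08:45-13:30, 18:45-19:00 (add 5h to convert from UTC-5).
Dana in UTC: 08:30-16:30 (add 1h to convert from UTC-1).
Uma in UTC: 10:00-13:30, 17:15-19:00 (subtract 1h to convert from UTC+1).
Vera ∩ Dana: 08:45-13:30.
Vera ∩ Dana ∩ Uma: 10:00-13:30.
The longest is 10:00-13:30 at 210 minutes.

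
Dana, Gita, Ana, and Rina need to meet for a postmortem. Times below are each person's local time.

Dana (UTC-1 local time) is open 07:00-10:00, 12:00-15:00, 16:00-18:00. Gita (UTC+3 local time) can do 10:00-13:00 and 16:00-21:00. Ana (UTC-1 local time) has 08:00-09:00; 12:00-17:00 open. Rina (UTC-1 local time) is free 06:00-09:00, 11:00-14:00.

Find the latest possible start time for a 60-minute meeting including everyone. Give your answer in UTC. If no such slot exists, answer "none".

Dana in UTC: 08:00-11:00, 13:00-16:00, 17:00-19:00 (add 1h to convert from UTC-1).
Gita in UTC: 07:00-10:00, 13:00-18:00 (subtract 3h to convert from UTC+3).
Ana in UTC: 09:00-10:00, 13:00-18:00 (add 1h to convert from UTC-1).
Rina in UTC: 07:00-10:00, 12:00-15:00 (add 1h to convert from UTC-1).
Dana ∩ Gita: 08:00-10:00, 13:00-16:00, 17:00-18:00.
Dana ∩ Gita ∩ Ana: 09:00-10:00, 13:00-16:00, 17:00-18:00.
Dana ∩ Gita ∩ Ana ∩ Rina: 09:00-10:00, 13:00-15:00.
The last common window of at least 60 minutes is 13:00-15:00; a 60-minute meeting can start as late as 14:00 and still end by 15:00.

14:00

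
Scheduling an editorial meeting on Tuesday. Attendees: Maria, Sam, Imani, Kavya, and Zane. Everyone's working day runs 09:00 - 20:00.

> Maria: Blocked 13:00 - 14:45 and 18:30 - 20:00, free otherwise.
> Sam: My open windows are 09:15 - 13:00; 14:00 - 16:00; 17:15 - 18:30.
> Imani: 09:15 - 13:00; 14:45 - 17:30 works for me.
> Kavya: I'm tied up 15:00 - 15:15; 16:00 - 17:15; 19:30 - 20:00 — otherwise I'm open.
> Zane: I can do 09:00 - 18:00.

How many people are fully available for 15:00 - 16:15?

Maria free: 09:00-13:00, 14:45-18:30 (invert busy blocks within the working day).
Sam free: 09:15-13:00, 14:00-16:00, 17:15-18:30.
Imani free: 09:15-13:00, 14:45-17:30.
Kavya free: 09:00-15:00, 15:15-16:00, 17:15-19:30 (invert busy blocks within the working day).
Zane free: 09:00-18:00.
Maria, Imani, and Zane can make the full 15:00-16:15 slot — that's 3.

3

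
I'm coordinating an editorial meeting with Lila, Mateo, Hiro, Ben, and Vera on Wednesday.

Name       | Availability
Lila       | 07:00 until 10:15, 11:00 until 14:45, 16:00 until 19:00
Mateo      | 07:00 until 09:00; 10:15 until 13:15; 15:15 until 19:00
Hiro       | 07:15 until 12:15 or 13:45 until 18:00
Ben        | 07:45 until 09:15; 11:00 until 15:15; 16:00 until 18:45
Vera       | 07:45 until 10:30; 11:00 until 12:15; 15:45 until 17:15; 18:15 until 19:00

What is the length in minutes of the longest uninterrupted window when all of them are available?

Lila ∩ Mateo: 07:00-09:00, 11:00-13:15, 16:00-19:00.
Lila ∩ Mateo ∩ Hiro: 07:15-09:00, 11:00-12:15, 16:00-18:00.
Lila ∩ Mateo ∩ Hiro ∩ Ben: 07:45-09:00, 11:00-12:15, 16:00-18:00.
Lila ∩ Mateo ∩ Hiro ∩ Ben ∩ Vera: 07:45-09:00, 11:00-12:15, 16:00-17:15.
So the common availability across everyone is 07:45-09:00, 11:00-12:15, 16:00-17:15.
The longest is 07:45-09:00 at 75 minutes.

75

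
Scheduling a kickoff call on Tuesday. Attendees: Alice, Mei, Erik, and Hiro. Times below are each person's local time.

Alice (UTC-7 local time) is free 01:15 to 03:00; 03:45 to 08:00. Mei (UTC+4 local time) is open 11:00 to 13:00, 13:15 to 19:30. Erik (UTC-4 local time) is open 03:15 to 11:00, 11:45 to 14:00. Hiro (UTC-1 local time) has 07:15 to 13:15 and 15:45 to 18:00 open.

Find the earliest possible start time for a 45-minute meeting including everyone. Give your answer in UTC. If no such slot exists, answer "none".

08:15

Alice in UTC: 08:15-10:00, 10:45-15:00 (add 7h to convert from UTC-7).
Mei in UTC: 07:00-09:00, 09:15-15:30 (subtract 4h to convert from UTC+4).
Erik in UTC: 07:15-15:00, 15:45-18:00 (add 4h to convert from UTC-4).
Hiro in UTC: 08:15-14:15, 16:45-19:00 (add 1h to convert from UTC-1).
Alice ∩ Mei: 08:15-09:00, 09:15-10:00, 10:45-15:00.
Alice ∩ Mei ∩ Erik: 08:15-09:00, 09:15-10:00, 10:45-15:00.
Alice ∩ Mei ∩ Erik ∩ Hiro: 08:15-09:00, 09:15-10:00, 10:45-14:15.
The first common window of at least 45 minutes is 08:15-09:00, so the earliest start is 08:15.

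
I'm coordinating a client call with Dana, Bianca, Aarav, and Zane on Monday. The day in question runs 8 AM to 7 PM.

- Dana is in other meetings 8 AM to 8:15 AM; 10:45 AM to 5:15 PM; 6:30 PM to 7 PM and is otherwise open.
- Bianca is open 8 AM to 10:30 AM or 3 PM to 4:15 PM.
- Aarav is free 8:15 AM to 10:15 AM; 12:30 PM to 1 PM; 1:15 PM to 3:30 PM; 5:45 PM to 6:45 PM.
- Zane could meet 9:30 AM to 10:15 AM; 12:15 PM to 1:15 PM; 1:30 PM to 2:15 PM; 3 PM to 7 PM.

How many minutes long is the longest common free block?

45

Dana free: 08:15-10:45, 17:15-18:30 (invert busy blocks within the working day).
Bianca free: 08:00-10:30, 15:00-16:15.
Aarav free: 08:15-10:15, 12:30-13:00, 13:15-15:30, 17:45-18:45.
Zane free: 09:30-10:15, 12:15-13:15, 13:30-14:15, 15:00-19:00.
Dana ∩ Bianca: 08:15-10:30.
Dana ∩ Bianca ∩ Aarav: 08:15-10:15.
Dana ∩ Bianca ∩ Aarav ∩ Zane: 09:30-10:15.
The longest is 09:30-10:15 at 45 minutes.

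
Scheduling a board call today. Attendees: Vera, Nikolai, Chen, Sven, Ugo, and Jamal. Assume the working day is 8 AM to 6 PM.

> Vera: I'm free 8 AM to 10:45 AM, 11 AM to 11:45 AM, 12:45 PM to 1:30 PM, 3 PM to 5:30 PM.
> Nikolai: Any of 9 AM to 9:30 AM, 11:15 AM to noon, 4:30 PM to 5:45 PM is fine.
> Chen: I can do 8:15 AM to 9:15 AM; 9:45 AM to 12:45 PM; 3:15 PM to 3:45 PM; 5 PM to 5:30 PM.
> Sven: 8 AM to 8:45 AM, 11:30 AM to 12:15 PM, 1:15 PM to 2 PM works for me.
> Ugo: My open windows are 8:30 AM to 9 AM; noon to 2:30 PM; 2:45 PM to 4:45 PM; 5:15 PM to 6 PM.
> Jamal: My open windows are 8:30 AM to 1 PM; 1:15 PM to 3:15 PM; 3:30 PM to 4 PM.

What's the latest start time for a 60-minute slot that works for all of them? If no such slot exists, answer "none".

none

Vera ∩ Nikolai: 09:00-09:30, 11:15-11:45, 16:30-17:30.
Vera ∩ Nikolai ∩ Chen: 09:00-09:15, 11:15-11:45, 17:00-17:30.
Vera ∩ Nikolai ∩ Chen ∩ Sven: 11:30-11:45.
Vera ∩ Nikolai ∩ Chen ∩ Sven ∩ Ugo: ∅.
Vera ∩ Nikolai ∩ Chen ∩ Sven ∩ Ugo ∩ Jamal: ∅.
There is no time when everyone is free.
No common window is at least 60 minutes long.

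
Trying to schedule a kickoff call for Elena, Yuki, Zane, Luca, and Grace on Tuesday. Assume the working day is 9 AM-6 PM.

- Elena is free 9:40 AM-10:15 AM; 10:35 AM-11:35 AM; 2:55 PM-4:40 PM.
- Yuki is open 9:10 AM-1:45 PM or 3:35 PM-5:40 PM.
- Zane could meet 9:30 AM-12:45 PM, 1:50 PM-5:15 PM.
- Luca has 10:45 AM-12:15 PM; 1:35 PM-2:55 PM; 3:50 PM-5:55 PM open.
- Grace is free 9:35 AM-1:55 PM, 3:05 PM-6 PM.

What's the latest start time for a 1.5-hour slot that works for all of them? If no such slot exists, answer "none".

none

Elena ∩ Yuki: 09:40-10:15, 10:35-11:35, 15:35-16:40.
Elena ∩ Yuki ∩ Zane: 09:40-10:15, 10:35-11:35, 15:35-16:40.
Elena ∩ Yuki ∩ Zane ∩ Luca: 10:45-11:35, 15:50-16:40.
Elena ∩ Yuki ∩ Zane ∩ Luca ∩ Grace: 10:45-11:35, 15:50-16:40.
No common window is at least 90 minutes long.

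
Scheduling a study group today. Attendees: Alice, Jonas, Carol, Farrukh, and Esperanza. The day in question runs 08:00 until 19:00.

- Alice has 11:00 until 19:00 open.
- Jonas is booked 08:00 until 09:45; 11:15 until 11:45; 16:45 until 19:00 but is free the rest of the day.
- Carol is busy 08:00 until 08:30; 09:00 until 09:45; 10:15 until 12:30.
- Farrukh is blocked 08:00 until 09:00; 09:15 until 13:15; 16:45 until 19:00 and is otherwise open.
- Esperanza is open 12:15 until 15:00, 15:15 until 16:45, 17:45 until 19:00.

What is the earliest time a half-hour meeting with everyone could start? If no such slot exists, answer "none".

Alice free: 11:00-19:00.
Jonas free: 09:45-11:15, 11:45-16:45 (invert busy blocks within the working day).
Carol free: 08:30-09:00, 09:45-10:15, 12:30-19:00 (invert busy blocks within the working day).
Farrukh free: 09:00-09:15, 13:15-16:45 (invert busy blocks within the working day).
Esperanza free: 12:15-15:00, 15:15-16:45, 17:45-19:00.
Alice ∩ Jonas: 11:00-11:15, 11:45-16:45.
Alice ∩ Jonas ∩ Carol: 12:30-16:45.
Alice ∩ Jonas ∩ Carol ∩ Farrukh: 13:15-16:45.
Alice ∩ Jonas ∩ Carol ∩ Farrukh ∩ Esperanza: 13:15-15:00, 15:15-16:45.
The first common window of at least 30 minutes is 13:15-15:00, so the earliest start is 13:15.

13:15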